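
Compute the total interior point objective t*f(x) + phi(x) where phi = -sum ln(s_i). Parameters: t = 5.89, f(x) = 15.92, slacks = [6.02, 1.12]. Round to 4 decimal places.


Step 1: Compute log-barrier.
ln values: [1.7951, 0.1133]
phi = -(1.7951 + 0.1133) = -1.9084
Step 2: Compute augmented objective.
t*f(x) = 5.89*15.92 = 93.7688
Total = 93.7688 - 1.9084 = 91.8604


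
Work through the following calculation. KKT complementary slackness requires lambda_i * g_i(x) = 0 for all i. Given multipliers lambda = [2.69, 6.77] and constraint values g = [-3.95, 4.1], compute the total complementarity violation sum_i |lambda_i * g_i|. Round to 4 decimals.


KKT complementary slackness check:
lambda_1 * g_1 = 2.69 * -3.95 = -10.6255
lambda_2 * g_2 = 6.77 * 4.1 = 27.757
Total violation = 10.6255 + 27.757 = 38.3825


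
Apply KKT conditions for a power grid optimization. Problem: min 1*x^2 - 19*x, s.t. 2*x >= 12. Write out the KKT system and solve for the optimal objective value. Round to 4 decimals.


Step 1: Try lambda = 0 (constraint inactive).
Stationarity: 2*1*x - 19 = 0
x* = 19/(2*1) = 9.5
Check constraint: 2*9.5 = 19.0 >= 12 -- satisfied.
Step 2: Compute optimal value.
f(x*) = 1*9.5^2 - 19*9.5 = -90.25


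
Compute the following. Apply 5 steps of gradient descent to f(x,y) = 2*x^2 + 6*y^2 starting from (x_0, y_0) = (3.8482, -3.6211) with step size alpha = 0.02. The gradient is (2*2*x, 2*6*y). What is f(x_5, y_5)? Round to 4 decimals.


Gradient descent on f(x,y) = 2*x^2 + 6*y^2.
Starting point: (3.8482, -3.6211), alpha = 0.02
Step 1: grad_x = 2*2*3.8482 = 15.3928, grad_y = 2*6*-3.6211 = -43.4532
  x_1 = 3.8482 - 0.02*15.3928 = 3.5403
  y_1 = -3.6211 - 0.02*-43.4532 = -2.752
Step 2: grad_x = 2*2*3.5403 = 14.1614, grad_y = 2*6*-2.752 = -33.0244
  x_2 = 3.5403 - 0.02*14.1614 = 3.2571
  y_2 = -2.752 - 0.02*-33.0244 = -2.0915
Step 3: grad_x = 2*2*3.2571 = 13.0285, grad_y = 2*6*-2.0915 = -25.0986
  x_3 = 3.2571 - 0.02*13.0285 = 2.9965
  y_3 = -2.0915 - 0.02*-25.0986 = -1.5896
Step 4: grad_x = 2*2*2.9965 = 11.9862, grad_y = 2*6*-1.5896 = -19.0749
  x_4 = 2.9965 - 0.02*11.9862 = 2.7568
  y_4 = -1.5896 - 0.02*-19.0749 = -1.2081
Step 5: grad_x = 2*2*2.7568 = 11.0273, grad_y = 2*6*-1.2081 = -14.4969
  x_5 = 2.7568 - 0.02*11.0273 = 2.5363
  y_5 = -1.2081 - 0.02*-14.4969 = -0.9181
f(2.5363, -0.9181) = 2*2.5363^2 + 6*(-0.9181)^2 = 17.9233


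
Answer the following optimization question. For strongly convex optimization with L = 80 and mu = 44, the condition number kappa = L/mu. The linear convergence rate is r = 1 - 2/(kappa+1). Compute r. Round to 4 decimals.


Step 1: Compute the condition number.
kappa = L/mu = 80/44 = 1.8182
Step 2: Compute the convergence rate.
r = 1 - 2/(kappa + 1) = 1 - 2*mu/(L + mu) = (L - mu)/(L + mu) = 36/124 = 0.2903


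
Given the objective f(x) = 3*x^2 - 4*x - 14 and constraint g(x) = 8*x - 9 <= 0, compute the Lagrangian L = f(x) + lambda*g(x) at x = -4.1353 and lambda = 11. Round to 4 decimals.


Step 1: Evaluate f(x).
f(-4.1353) = 3*(-4.1353)^2 - 4*(-4.1353) - 14 = 53.8433
Step 2: Evaluate g(x).
g(-4.1353) = 8*-4.1353 - 9 = -42.0824
Step 3: Compute Lagrangian.
L = 53.8433 + 11*-42.0824 = -409.0631


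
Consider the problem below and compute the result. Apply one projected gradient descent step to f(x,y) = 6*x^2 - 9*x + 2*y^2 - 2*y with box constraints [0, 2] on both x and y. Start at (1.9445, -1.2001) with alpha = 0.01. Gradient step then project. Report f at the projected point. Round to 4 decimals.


Step 1: Compute gradient at (1.9445, -1.2001).
grad_x = 2*6*1.9445 - 9 = 14.334
grad_y = 2*2*-1.2001 - 2 = -6.8004
Step 2: Gradient step.
x_raw = 1.9445 - 0.01*14.334 = 1.8012
y_raw = -1.2001 - 0.01*-6.8004 = -1.1321
Step 3: Project onto [0, 2].
x_proj = clip(1.8012) = 1.8012
y_proj = clip(-1.1321) = 0.0
Step 4: Evaluate f.
f(1.8012, 0.0) = 3.2546


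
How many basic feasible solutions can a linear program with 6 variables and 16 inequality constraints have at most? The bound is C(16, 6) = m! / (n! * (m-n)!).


Each vertex corresponds to some choice of n active constraints out of m, so the number of vertices is at most C(m, n) = m! / (n!(m-n)!).
m = 16, n = 6
Numerator: 16 * 15 * 14 * 13 * 12 * 11
Denominator: 6! = 720
C(16, 6) = 8008


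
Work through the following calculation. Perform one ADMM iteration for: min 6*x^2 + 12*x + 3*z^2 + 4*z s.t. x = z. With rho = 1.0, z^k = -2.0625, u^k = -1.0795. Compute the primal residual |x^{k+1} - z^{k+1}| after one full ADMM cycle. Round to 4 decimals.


ADMM iteration with rho = 1.0, z^k = -2.0625, u^k = -1.0795
Step 1: x-update.
Minimize 6*x^2 + 12*x + (1.0/2)*(x + 2.0625 - 1.0795)^2
FOC: (2*6 + 1.0)*x = -12 + 1.0*(-2.0625 + 1.0795)
x^{k+1} = -0.9987
Step 2: z-update.
Minimize 3*z^2 + 4*z + (1.0/2)*(-0.9987 - z - 1.0795)^2
FOC: (2*3 + 1.0)*z = -4 + 1.0*(-0.9987 - 1.0795)
z^{k+1} = -0.8683
Step 3: u-update.
u^{k+1} = -1.0795 - 0.9987 + 0.8683 = -1.2099
Step 4: Primal residual = |-0.9987 + 0.8683| = 0.1304


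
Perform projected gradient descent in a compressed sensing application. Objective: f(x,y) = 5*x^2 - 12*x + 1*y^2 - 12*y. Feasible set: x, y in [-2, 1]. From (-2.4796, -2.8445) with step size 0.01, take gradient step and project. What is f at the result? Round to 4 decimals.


Step 1: Compute gradient at (-2.4796, -2.8445).
grad_x = 2*5*-2.4796 - 12 = -36.796
grad_y = 2*1*-2.8445 - 12 = -17.689
Step 2: Gradient step.
x_raw = -2.4796 - 0.01*-36.796 = -2.1116
y_raw = -2.8445 - 0.01*-17.689 = -2.6676
Step 3: Project onto [-2, 1].
x_proj = clip(-2.1116) = -2.0
y_proj = clip(-2.6676) = -2.0
Step 4: Evaluate f.
f(-2.0, -2.0) = 72.0


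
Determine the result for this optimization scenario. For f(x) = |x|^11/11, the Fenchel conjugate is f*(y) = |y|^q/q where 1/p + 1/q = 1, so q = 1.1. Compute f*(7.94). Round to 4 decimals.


The conjugate exponent q satisfies 1/p + 1/q = 1.
p = 11, so q = 11/(11 - 1) = 1.1
|y|^q = 7.94^1.1 = 9.7679
f*(7.94) = 9.7679 / 1.1 = 8.8799


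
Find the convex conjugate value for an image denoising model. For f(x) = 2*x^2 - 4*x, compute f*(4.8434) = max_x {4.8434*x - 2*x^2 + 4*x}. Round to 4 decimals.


f*(y) = sup_x {y*x - a*x^2 - b*x} = sup_x {(y-b)*x - a*x^2}
FOC: (y - b) - 2a*x = 0 => x* = (y - b)/(2a)
x* = (4.8434 + 4)/(2*2) = 2.2109
f*(4.8434) = (y-b)^2/(4a) = (4.8434 + 4)^2/(4*2)
= 78.2057/8 = 9.7757


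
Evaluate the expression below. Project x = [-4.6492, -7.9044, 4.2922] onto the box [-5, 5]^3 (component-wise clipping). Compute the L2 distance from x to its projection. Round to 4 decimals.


Project each component onto [-5, 5].
clip(-4.6492) = -4.6492, clip(-7.9044) = -5.0, clip(4.2922) = 4.2922
Projection = [-4.6492, -5.0, 4.2922]
Squared diffs: [0.0, 8.4355, 0.0]
Distance = sqrt(8.4355) = 2.9044


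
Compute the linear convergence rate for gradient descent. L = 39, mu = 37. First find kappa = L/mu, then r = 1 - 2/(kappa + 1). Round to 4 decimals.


Step 1: Compute the condition number.
kappa = L/mu = 39/37 = 1.0541
Step 2: Compute the convergence rate.
r = 1 - 2/(kappa + 1) = 1 - 2*mu/(L + mu) = (L - mu)/(L + mu) = 2/76 = 0.0263


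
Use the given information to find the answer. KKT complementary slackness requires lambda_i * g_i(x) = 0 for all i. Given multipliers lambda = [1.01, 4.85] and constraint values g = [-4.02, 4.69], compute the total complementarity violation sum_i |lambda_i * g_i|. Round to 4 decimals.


KKT complementary slackness check:
lambda_1 * g_1 = 1.01 * -4.02 = -4.0602
lambda_2 * g_2 = 4.85 * 4.69 = 22.7465
Total violation = 4.0602 + 22.7465 = 26.8067


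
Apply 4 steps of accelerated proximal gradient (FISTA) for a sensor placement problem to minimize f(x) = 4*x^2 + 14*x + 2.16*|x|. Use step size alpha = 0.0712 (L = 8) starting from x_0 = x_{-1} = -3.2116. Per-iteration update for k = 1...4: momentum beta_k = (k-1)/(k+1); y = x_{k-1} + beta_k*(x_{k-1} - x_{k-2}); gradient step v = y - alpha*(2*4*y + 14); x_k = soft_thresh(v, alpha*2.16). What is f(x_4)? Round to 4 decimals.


FISTA on f(x) = 4*x^2 + 14*x + 2.16*|x|
L = 8, alpha = 0.0712
Iteration 1: beta = 0.0, y = -3.2116 + 0.0*(-3.2116 + 3.2116) = -3.2116
  grad(y) = -11.6928, v = y - alpha*grad = -2.3791
  prox(v) = soft_thresh(-2.3791, 0.1538) = -2.2253
Iteration 2: beta = 0.3333, y = -2.2253 + 0.3333*(-2.2253 + 3.2116) = -1.8965
  grad(y) = -1.1721, v = y - alpha*grad = -1.8131
  prox(v) = soft_thresh(-1.8131, 0.1538) = -1.6593
Iteration 3: beta = 0.5, y = -1.6593 + 0.5*(-1.6593 + 2.2253) = -1.3763
  grad(y) = 2.9899, v = y - alpha*grad = -1.5891
  prox(v) = soft_thresh(-1.5891, 0.1538) = -1.4353
Iteration 4: beta = 0.6, y = -1.4353 + 0.6*(-1.4353 + 1.6593) = -1.301
  grad(y) = 3.592, v = y - alpha*grad = -1.5568
  prox(v) = soft_thresh(-1.5568, 0.1538) = -1.403
f(x_4) = 4*(-1.403)^2 + 14*(-1.403) + 2.16*|-1.403| = -8.7379


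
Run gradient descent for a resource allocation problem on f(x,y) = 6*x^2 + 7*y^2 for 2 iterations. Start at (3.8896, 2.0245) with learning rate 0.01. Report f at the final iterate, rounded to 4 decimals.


Gradient descent on f(x,y) = 6*x^2 + 7*y^2.
Starting point: (3.8896, 2.0245), alpha = 0.01
Step 1: grad_x = 2*6*3.8896 = 46.6752, grad_y = 2*7*2.0245 = 28.343
  x_1 = 3.8896 - 0.01*46.6752 = 3.4228
  y_1 = 2.0245 - 0.01*28.343 = 1.7411
Step 2: grad_x = 2*6*3.4228 = 41.0742, grad_y = 2*7*1.7411 = 24.375
  x_2 = 3.4228 - 0.01*41.0742 = 3.0121
  y_2 = 1.7411 - 0.01*24.375 = 1.4973
f(3.0121, 1.4973) = 6*3.0121^2 + 7*1.4973^2 = 70.1305


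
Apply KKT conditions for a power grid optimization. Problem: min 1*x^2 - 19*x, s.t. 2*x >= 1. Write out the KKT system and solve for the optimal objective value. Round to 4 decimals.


Step 1: Try lambda = 0 (constraint inactive).
Stationarity: 2*1*x - 19 = 0
x* = 19/(2*1) = 9.5
Check constraint: 2*9.5 = 19.0 >= 1 -- satisfied.
Step 2: Compute optimal value.
f(x*) = 1*9.5^2 - 19*9.5 = -90.25


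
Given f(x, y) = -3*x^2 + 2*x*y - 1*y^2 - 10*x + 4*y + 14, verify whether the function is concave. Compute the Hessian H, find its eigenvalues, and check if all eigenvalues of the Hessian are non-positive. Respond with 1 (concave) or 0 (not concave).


The Hessian of f(x,y) = -3*x^2 + 2*x*y - 1*y^2 - 10*x + 4*y + 14 is:
H = [[-6, 2], [2, -2]]
Trace = -6 - 2 = -8
Determinant = -6*-2 - (2)^2 = 8
Discriminant = (-8)^2 - 4*8 = 32.0
Eigenvalues: lambda_1 = -6.8284, lambda_2 = -1.1716
The function is concave.

1


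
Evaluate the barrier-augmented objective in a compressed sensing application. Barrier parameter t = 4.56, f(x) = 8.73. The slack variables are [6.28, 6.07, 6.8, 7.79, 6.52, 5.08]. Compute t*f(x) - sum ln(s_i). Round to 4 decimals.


Step 1: Compute log-barrier.
ln values: [1.8374, 1.8034, 1.9169, 2.0528, 1.8749, 1.6253]
phi = -(1.8374 + 1.8034 + 1.9169 + 2.0528 + 1.8749 + 1.6253) = -11.1107
Step 2: Compute augmented objective.
t*f(x) = 4.56*8.73 = 39.8088
Total = 39.8088 - 11.1107 = 28.6981


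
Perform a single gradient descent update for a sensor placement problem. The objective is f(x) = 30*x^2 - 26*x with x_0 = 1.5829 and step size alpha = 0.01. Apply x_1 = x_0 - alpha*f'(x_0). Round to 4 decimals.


We compute the gradient at x_0 and apply the update.
f'(x) = 60*x - 26
f'(1.5829) = 60*1.5829 - 26 = 68.974
x_1 = 1.5829 - 0.01*68.974 = 0.8932


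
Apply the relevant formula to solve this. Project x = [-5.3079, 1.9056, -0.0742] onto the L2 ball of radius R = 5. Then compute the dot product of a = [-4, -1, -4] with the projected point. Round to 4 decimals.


Step 1: Compute ||x|| (intermediates to 6 decimals).
||x|| = sqrt((-5.3079)^2 + 1.9056^2 + (-0.0742)^2) = 5.64009
Step 2: Project.
Since ||x|| > R, scale = R/||x|| = 5/5.64009 = 0.886511, proj(x) = scale * x
proj(x) = [-4.705512, 1.689335, -0.065779]
Step 3: Dot product.
a^T * proj(x) = -4*(-4.705512) - 1*1.689335 - 4*(-0.065779) = 17.3958


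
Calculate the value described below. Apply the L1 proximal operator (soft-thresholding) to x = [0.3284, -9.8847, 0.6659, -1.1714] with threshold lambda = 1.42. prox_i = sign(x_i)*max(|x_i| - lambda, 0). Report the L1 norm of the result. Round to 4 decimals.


Soft-thresholding with lambda = 1.42:
prox(0.3284) = sign(0.3284)*max(|0.3284| - 1.42, 0) = 0.0
prox(-9.8847) = sign(-9.8847)*max(|-9.8847| - 1.42, 0) = -8.4647
prox(0.6659) = sign(0.6659)*max(|0.6659| - 1.42, 0) = 0.0
prox(-1.1714) = sign(-1.1714)*max(|-1.1714| - 1.42, 0) = 0.0
prox(x) = [0.0, -8.4647, 0.0, 0.0]
||prox(x)||_1 = 0.0 + 8.4647 + 0.0 + 0.0 = 8.4647


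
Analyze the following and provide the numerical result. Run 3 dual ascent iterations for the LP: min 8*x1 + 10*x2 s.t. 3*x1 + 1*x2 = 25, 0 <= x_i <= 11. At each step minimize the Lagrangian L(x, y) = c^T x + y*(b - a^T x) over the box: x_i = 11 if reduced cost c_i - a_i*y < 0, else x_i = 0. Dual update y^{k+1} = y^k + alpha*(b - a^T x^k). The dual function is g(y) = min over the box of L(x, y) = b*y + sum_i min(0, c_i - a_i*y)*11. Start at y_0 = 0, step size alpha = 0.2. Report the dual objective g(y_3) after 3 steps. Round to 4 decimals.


Dual ascent for LP: min 8*x1 + 10*x2, 3*x1 + 1*x2 = 25, 0 <= x_i <= 11
Step 1: y^k = 0.0, reduced costs: (8.0, 10.0)
  x^k = (0.0, 0.0), subgradient = b - a^T x = 25.0
  y^{k+1} = 0.0 + 0.2*25.0 = 5.0
Step 2: y^k = 5.0, reduced costs: (-7.0, 5.0)
  x^k = (11.0, 0.0), subgradient = b - a^T x = -8.0
  y^{k+1} = 5.0 + 0.2*-8.0 = 3.4
Step 3: y^k = 3.4, reduced costs: (-2.2, 6.6)
  x^k = (11.0, 0.0), subgradient = b - a^T x = -8.0
  y^{k+1} = 3.4 + 0.2*-8.0 = 1.8
Dual objective at y_3 = 1.8: reduced costs (2.6, 8.2), box minimizer x = (0.0, 0.0)
g(y_3) = b*y + (c1 - a1*y)*x1 + (c2 - a2*y)*x2 = 25*1.8 + 2.6*0.0 + 8.2*0.0 = 45.0 + 0.0 + 0.0 = 45.0


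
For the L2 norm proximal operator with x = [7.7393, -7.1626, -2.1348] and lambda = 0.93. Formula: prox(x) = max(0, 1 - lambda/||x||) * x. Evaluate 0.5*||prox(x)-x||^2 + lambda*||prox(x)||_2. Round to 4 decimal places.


Step 1: Compute ||x||.
||x|| = 10.759
Step 2: Compute scaling factor.
scale = max(0, 1 - 0.93/10.759) = 0.9136
Step 3: prox(x) = [7.0703, -6.5435, -1.9503]
||prox(x)|| = 9.829
Step 4: Proximal objective.
0.5*||prox-x||^2 = 0.4325
lambda*||prox|| = 9.141
Total = 9.5735


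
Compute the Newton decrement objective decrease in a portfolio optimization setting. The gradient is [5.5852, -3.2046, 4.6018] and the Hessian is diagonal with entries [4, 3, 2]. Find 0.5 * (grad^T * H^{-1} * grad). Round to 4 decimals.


Step 1: H is diagonal, so H^(-1) * g = [1.3963, -1.0682, 2.3009].
Step 2: g^T H^(-1) g = sum_i g_i^2 / H_ii
  = (5.5852)^2/4 + (-3.2046)^2/3 + (4.6018)^2/2
  = 7.7986 + 3.4232 + 10.5883 = 21.8101
Step 3: Objective decrease = 0.5 * g^T H^(-1) g = 10.905


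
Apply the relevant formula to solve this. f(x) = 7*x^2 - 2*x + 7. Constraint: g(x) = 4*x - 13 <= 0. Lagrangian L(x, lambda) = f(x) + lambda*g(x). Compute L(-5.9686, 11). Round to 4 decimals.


Step 1: Evaluate f(x).
f(-5.9686) = 7*(-5.9686)^2 - 2*(-5.9686) + 7 = 268.3065
Step 2: Evaluate g(x).
g(-5.9686) = 4*-5.9686 - 13 = -36.8744
Step 3: Compute Lagrangian.
L = 268.3065 + 11*-36.8744 = -137.3119


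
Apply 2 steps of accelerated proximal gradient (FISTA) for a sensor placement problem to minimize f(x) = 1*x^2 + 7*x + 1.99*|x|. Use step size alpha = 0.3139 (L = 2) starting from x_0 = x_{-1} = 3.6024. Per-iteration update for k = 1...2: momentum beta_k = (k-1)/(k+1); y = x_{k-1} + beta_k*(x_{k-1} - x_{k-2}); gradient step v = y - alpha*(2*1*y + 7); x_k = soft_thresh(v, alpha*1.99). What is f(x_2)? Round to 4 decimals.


FISTA on f(x) = 1*x^2 + 7*x + 1.99*|x|
L = 2, alpha = 0.3139
Iteration 1: beta = 0.0, y = 3.6024 + 0.0*(3.6024 - 3.6024) = 3.6024
  grad(y) = 14.2048, v = y - alpha*grad = -0.8565
  prox(v) = soft_thresh(-0.8565, 0.6247) = -0.2318
Iteration 2: beta = 0.3333, y = -0.2318 + 0.3333*(-0.2318 - 3.6024) = -1.5099
  grad(y) = 3.9802, v = y - alpha*grad = -2.7593
  prox(v) = soft_thresh(-2.7593, 0.6247) = -2.1346
f(x_2) = 1*(-2.1346)^2 + 7*(-2.1346) + 1.99*|-2.1346| = -6.1378


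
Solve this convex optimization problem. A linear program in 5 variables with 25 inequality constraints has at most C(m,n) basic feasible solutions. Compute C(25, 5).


Each vertex corresponds to some choice of n active constraints out of m, so the number of vertices is at most C(m, n) = m! / (n!(m-n)!).
m = 25, n = 5
Numerator: 25 * 24 * 23 * 22 * 21
Denominator: 5! = 120
C(25, 5) = 53130


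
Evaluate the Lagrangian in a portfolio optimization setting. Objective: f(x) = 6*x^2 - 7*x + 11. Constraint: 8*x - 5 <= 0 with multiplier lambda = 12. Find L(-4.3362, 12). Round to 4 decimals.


Step 1: Evaluate f(x).
f(-4.3362) = 6*(-4.3362)^2 - 7*(-4.3362) + 11 = 154.1692
Step 2: Evaluate g(x).
g(-4.3362) = 8*-4.3362 - 5 = -39.6896
Step 3: Compute Lagrangian.
L = 154.1692 + 12*-39.6896 = -322.106


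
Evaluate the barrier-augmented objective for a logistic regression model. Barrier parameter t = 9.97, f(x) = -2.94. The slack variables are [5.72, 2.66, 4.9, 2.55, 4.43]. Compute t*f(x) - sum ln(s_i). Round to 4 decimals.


Step 1: Compute log-barrier.
ln values: [1.744, 0.9783, 1.5892, 0.9361, 1.4884]
phi = -(1.744 + 0.9783 + 1.5892 + 0.9361 + 1.4884) = -6.736
Step 2: Compute augmented objective.
t*f(x) = 9.97*-2.94 = -29.3118
Total = -29.3118 - 6.736 = -36.0478


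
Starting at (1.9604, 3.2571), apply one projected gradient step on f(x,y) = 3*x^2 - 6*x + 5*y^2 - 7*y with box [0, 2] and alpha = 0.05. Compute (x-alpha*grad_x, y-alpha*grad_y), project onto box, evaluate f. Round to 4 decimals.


Step 1: Compute gradient at (1.9604, 3.2571).
grad_x = 2*3*1.9604 - 6 = 5.7624
grad_y = 2*5*3.2571 - 7 = 25.571
Step 2: Gradient step.
x_raw = 1.9604 - 0.05*5.7624 = 1.6723
y_raw = 3.2571 - 0.05*25.571 = 1.9786
Step 3: Project onto [0, 2].
x_proj = clip(1.6723) = 1.6723
y_proj = clip(1.9786) = 1.9786
Step 4: Evaluate f.
f(1.6723, 1.9786) = 4.0793


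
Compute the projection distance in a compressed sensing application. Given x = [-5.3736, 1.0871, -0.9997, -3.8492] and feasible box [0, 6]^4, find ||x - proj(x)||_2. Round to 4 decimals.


Project each component onto [0, 6].
clip(-5.3736) = 0.0, clip(1.0871) = 1.0871, clip(-0.9997) = 0.0, clip(-3.8492) = 0.0
Projection = [0.0, 1.0871, 0.0, 0.0]
Squared diffs: [28.8756, 0.0, 0.9994, 14.8163]
Distance = sqrt(44.6913) = 6.6852


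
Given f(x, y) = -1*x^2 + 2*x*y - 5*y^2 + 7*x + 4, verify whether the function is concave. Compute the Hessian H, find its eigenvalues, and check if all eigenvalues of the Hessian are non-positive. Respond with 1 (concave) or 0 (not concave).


The Hessian of f(x,y) = -1*x^2 + 2*x*y - 5*y^2 + 7*x + 4 is:
H = [[-2, 2], [2, -10]]
Trace = -2 - 10 = -12
Determinant = -2*-10 - (2)^2 = 16
Discriminant = (-12)^2 - 4*16 = 80.0
Eigenvalues: lambda_1 = -10.4721, lambda_2 = -1.5279
The function is concave.

1


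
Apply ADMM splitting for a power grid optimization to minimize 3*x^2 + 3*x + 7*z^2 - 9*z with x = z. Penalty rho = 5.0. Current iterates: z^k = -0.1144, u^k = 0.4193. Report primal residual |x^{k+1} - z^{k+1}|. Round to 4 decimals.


ADMM iteration with rho = 5.0, z^k = -0.1144, u^k = 0.4193
Step 1: x-update.
Minimize 3*x^2 + 3*x + (5.0/2)*(x + 0.1144 + 0.4193)^2
FOC: (2*3 + 5.0)*x = -3 + 5.0*(-0.1144 - 0.4193)
x^{k+1} = -0.5153
Step 2: z-update.
Minimize 7*z^2 - 9*z + (5.0/2)*(-0.5153 - z + 0.4193)^2
FOC: (2*7 + 5.0)*z = 9 + 5.0*(-0.5153 + 0.4193)
z^{k+1} = 0.4484
Step 3: u-update.
u^{k+1} = 0.4193 - 0.5153 - 0.4484 = -0.5444
Step 4: Primal residual = |-0.5153 - 0.4484| = 0.9637


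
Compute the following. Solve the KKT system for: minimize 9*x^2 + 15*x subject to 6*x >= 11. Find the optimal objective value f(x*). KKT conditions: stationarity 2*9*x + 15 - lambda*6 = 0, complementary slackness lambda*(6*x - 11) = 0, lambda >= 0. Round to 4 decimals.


Step 1: Try lambda = 0 (constraint inactive).
x_unc = -15/(2*9) = -0.8333
Check: 6*-0.8333 = -4.9998 < 11 -- violated!
Step 2: Constraint must be active: 6*x = 11
x* = 11/6 = 1.8333 (rounded; the exact value 11/6 is used below)
lambda = (2*9*(11/6) + 15)/6 = 8.0
Step 3: Compute optimal value.
f(x*) = 9*(11/6)^2 + 15*(11/6) = 57.75


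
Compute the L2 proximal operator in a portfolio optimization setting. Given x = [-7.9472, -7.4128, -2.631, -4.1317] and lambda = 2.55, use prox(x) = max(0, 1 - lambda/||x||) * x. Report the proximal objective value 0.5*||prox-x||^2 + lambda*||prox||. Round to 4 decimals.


Step 1: Compute ||x||.
||x|| = 11.9206
Step 2: Compute scaling factor.
scale = max(0, 1 - 2.55/11.9206) = 0.7861
Step 3: prox(x) = [-6.2472, -5.8271, -2.0682, -3.2479]
||prox(x)|| = 9.3706
Step 4: Proximal objective.
0.5*||prox-x||^2 = 3.2513
lambda*||prox|| = 23.895
Total = 27.1463


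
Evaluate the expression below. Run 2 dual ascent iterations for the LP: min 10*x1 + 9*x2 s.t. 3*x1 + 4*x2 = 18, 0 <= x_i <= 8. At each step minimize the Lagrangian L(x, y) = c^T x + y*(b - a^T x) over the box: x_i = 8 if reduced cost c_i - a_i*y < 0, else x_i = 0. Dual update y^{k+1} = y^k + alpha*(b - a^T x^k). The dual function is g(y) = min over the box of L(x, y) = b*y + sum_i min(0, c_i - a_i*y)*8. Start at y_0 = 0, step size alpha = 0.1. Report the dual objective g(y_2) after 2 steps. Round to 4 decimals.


Dual ascent for LP: min 10*x1 + 9*x2, 3*x1 + 4*x2 = 18, 0 <= x_i <= 8
Step 1: y^k = 0.0, reduced costs: (10.0, 9.0)
  x^k = (0.0, 0.0), subgradient = b - a^T x = 18.0
  y^{k+1} = 0.0 + 0.1*18.0 = 1.8
Step 2: y^k = 1.8, reduced costs: (4.6, 1.8)
  x^k = (0.0, 0.0), subgradient = b - a^T x = 18.0
  y^{k+1} = 1.8 + 0.1*18.0 = 3.6
Dual objective at y_2 = 3.6: reduced costs (-0.8, -5.4), box minimizer x = (8.0, 8.0)
g(y_2) = b*y + (c1 - a1*y)*x1 + (c2 - a2*y)*x2 = 18*3.6 + (-0.8)*8.0 + (-5.4)*8.0 = 64.8 - 6.4 - 43.2 = 15.2


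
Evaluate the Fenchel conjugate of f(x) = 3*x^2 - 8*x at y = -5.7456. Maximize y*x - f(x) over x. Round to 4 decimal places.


f*(y) = sup_x {y*x - a*x^2 - b*x} = sup_x {(y-b)*x - a*x^2}
FOC: (y - b) - 2a*x = 0 => x* = (y - b)/(2a)
x* = (-5.7456 + 8)/(2*3) = 0.3757
f*(-5.7456) = (y-b)^2/(4a) = (-5.7456 + 8)^2/(4*3)
= 5.0823/12 = 0.4235


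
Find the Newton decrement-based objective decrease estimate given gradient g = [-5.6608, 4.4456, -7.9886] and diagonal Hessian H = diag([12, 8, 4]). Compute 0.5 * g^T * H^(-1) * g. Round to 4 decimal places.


Step 1: H is diagonal, so H^(-1) * g = [-0.4717, 0.5557, -1.9972].
Step 2: g^T H^(-1) g = sum_i g_i^2 / H_ii
  = (-5.6608)^2/12 + (4.4456)^2/8 + (-7.9886)^2/4
  = 2.6704 + 2.4704 + 15.9544 = 21.0952
Step 3: Objective decrease = 0.5 * g^T H^(-1) g = 10.5476


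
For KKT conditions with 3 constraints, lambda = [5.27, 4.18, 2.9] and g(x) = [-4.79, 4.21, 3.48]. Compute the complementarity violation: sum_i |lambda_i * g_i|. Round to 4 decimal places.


KKT complementary slackness check:
lambda_1 * g_1 = 5.27 * -4.79 = -25.2433
lambda_2 * g_2 = 4.18 * 4.21 = 17.5978
lambda_3 * g_3 = 2.9 * 3.48 = 10.092
Total violation = 25.2433 + 17.5978 + 10.092 = 52.9331


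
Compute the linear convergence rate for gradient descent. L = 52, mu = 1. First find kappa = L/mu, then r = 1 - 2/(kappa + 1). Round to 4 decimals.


Step 1: Compute the condition number.
kappa = L/mu = 52/1 = 52.0
Step 2: Compute the convergence rate.
r = 1 - 2/(kappa + 1) = 1 - 2*mu/(L + mu) = (L - mu)/(L + mu) = 51/53 = 0.9623


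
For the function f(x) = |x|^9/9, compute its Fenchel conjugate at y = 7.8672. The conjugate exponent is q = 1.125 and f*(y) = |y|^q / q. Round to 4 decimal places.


The conjugate exponent q satisfies 1/p + 1/q = 1.
p = 9, so q = 9/(9 - 1) = 1.125
|y|^q = 7.8672^1.125 = 10.1812
f*(7.8672) = 10.1812 / 1.125 = 9.0499


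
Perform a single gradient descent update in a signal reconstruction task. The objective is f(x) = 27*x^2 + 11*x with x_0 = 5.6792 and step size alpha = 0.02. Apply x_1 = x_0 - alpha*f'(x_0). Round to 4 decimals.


We compute the gradient at x_0 and apply the update.
f'(x) = 54*x + 11
f'(5.6792) = 54*5.6792 + 11 = 317.6768
x_1 = 5.6792 - 0.02*317.6768 = -0.6743


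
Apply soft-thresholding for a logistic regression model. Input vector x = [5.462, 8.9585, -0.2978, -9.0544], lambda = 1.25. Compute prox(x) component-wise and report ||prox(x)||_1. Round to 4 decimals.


Soft-thresholding with lambda = 1.25:
prox(5.462) = sign(5.462)*max(|5.462| - 1.25, 0) = 4.212
prox(8.9585) = sign(8.9585)*max(|8.9585| - 1.25, 0) = 7.7085
prox(-0.2978) = sign(-0.2978)*max(|-0.2978| - 1.25, 0) = 0.0
prox(-9.0544) = sign(-9.0544)*max(|-9.0544| - 1.25, 0) = -7.8044
prox(x) = [4.212, 7.7085, 0.0, -7.8044]
||prox(x)||_1 = 4.212 + 7.7085 + 0.0 + 7.8044 = 19.7249


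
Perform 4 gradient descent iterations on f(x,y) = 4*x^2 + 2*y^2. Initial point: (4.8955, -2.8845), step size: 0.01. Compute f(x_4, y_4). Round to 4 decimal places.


Gradient descent on f(x,y) = 4*x^2 + 2*y^2.
Starting point: (4.8955, -2.8845), alpha = 0.01
Step 1: grad_x = 2*4*4.8955 = 39.164, grad_y = 2*2*-2.8845 = -11.538
  x_1 = 4.8955 - 0.01*39.164 = 4.5039
  y_1 = -2.8845 - 0.01*-11.538 = -2.7691
Step 2: grad_x = 2*4*4.5039 = 36.0309, grad_y = 2*2*-2.7691 = -11.0765
  x_2 = 4.5039 - 0.01*36.0309 = 4.1436
  y_2 = -2.7691 - 0.01*-11.0765 = -2.6584
Step 3: grad_x = 2*4*4.1436 = 33.1484, grad_y = 2*2*-2.6584 = -10.6334
  x_3 = 4.1436 - 0.01*33.1484 = 3.8121
  y_3 = -2.6584 - 0.01*-10.6334 = -2.552
Step 4: grad_x = 2*4*3.8121 = 30.4965, grad_y = 2*2*-2.552 = -10.2081
  x_4 = 3.8121 - 0.01*30.4965 = 3.5071
  y_4 = -2.552 - 0.01*-10.2081 = -2.4499
f(3.5071, -2.4499) = 4*3.5071^2 + 2*(-2.4499)^2 = 61.2035


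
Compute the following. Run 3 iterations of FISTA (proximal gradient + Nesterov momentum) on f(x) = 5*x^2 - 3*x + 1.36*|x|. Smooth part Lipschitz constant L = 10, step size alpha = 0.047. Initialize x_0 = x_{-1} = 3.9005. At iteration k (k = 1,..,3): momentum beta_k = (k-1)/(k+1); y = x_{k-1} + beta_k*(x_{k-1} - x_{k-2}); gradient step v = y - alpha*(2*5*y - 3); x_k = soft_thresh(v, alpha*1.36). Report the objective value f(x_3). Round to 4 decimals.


FISTA on f(x) = 5*x^2 - 3*x + 1.36*|x|
L = 10, alpha = 0.047
Iteration 1: beta = 0.0, y = 3.9005 + 0.0*(3.9005 - 3.9005) = 3.9005
  grad(y) = 36.005, v = y - alpha*grad = 2.2083
  prox(v) = soft_thresh(2.2083, 0.0639) = 2.1443
Iteration 2: beta = 0.3333, y = 2.1443 + 0.3333*(2.1443 - 3.9005) = 1.559
  grad(y) = 12.5896, v = y - alpha*grad = 0.9672
  prox(v) = soft_thresh(0.9672, 0.0639) = 0.9033
Iteration 3: beta = 0.5, y = 0.9033 + 0.5*(0.9033 - 2.1443) = 0.2828
  grad(y) = -0.1718, v = y - alpha*grad = 0.2909
  prox(v) = soft_thresh(0.2909, 0.0639) = 0.227
f(x_3) = 5*0.227^2 - 3*0.227 + 1.36*|0.227| = -0.1147


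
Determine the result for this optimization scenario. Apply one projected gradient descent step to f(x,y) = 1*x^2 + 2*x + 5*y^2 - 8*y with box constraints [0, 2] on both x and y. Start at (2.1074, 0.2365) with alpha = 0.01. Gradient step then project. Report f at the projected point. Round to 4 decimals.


Step 1: Compute gradient at (2.1074, 0.2365).
grad_x = 2*1*2.1074 + 2 = 6.2148
grad_y = 2*5*0.2365 - 8 = -5.635
Step 2: Gradient step.
x_raw = 2.1074 - 0.01*6.2148 = 2.0453
y_raw = 0.2365 - 0.01*-5.635 = 0.2929
Step 3: Project onto [0, 2].
x_proj = clip(2.0453) = 2.0
y_proj = clip(0.2929) = 0.2929
Step 4: Evaluate f.
f(2.0, 0.2929) = 6.086


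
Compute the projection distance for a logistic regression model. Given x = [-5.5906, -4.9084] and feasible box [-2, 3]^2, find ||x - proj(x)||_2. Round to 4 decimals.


Project each component onto [-2, 3].
clip(-5.5906) = -2.0, clip(-4.9084) = -2.0
Projection = [-2.0, -2.0]
Squared diffs: [12.8924, 8.4588]
Distance = sqrt(21.3512) = 4.6207


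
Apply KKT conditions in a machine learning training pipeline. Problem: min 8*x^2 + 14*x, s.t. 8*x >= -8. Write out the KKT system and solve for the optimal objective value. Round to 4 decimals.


Step 1: Try lambda = 0 (constraint inactive).
Stationarity: 2*8*x + 14 = 0
x* = -14/(2*8) = -0.875
Check constraint: 8*-0.875 = -7.0 >= -8 -- satisfied.
Step 2: Compute optimal value.
f(x*) = 8*(-0.875)^2 + 14*(-0.875) = -6.125


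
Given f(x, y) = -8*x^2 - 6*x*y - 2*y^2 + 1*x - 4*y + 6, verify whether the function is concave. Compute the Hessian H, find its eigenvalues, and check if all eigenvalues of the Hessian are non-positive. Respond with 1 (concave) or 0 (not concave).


The Hessian of f(x,y) = -8*x^2 - 6*x*y - 2*y^2 + 1*x - 4*y + 6 is:
H = [[-16, -6], [-6, -4]]
Trace = -16 - 4 = -20
Determinant = -16*-4 - (-6)^2 = 28
Discriminant = (-20)^2 - 4*28 = 288.0
Eigenvalues: lambda_1 = -18.4853, lambda_2 = -1.5147
The function is concave.

1


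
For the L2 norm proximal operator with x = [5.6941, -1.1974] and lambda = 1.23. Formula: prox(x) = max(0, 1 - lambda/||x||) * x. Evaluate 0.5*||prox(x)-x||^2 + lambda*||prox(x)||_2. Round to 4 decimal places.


Step 1: Compute ||x||.
||x|| = 5.8186
Step 2: Compute scaling factor.
scale = max(0, 1 - 1.23/5.8186) = 0.7886
Step 3: prox(x) = [4.4904, -0.9443]
||prox(x)|| = 4.5886
Step 4: Proximal objective.
0.5*||prox-x||^2 = 0.7565
lambda*||prox|| = 5.644
Total = 6.4005


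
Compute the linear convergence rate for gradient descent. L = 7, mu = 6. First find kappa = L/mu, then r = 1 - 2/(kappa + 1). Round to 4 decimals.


Step 1: Compute the condition number.
kappa = L/mu = 7/6 = 1.1667
Step 2: Compute the convergence rate.
r = 1 - 2/(kappa + 1) = 1 - 2*mu/(L + mu) = (L - mu)/(L + mu) = 1/13 = 0.0769


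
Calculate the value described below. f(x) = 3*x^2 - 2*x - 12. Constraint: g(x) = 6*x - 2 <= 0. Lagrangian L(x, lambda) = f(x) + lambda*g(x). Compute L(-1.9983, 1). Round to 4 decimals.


Step 1: Evaluate f(x).
f(-1.9983) = 3*(-1.9983)^2 - 2*(-1.9983) - 12 = 3.9762
Step 2: Evaluate g(x).
g(-1.9983) = 6*-1.9983 - 2 = -13.9898
Step 3: Compute Lagrangian.
L = 3.9762 + 1*-13.9898 = -10.0136


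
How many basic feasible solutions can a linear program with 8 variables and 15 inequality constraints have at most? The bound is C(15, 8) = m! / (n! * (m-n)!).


Each vertex corresponds to some choice of n active constraints out of m, so the number of vertices is at most C(m, n) = m! / (n!(m-n)!).
m = 15, n = 8
Numerator: 15 * 14 * 13 * 12 * 11 * 10 * 9 * 8
Denominator: 8! = 40320
C(15, 8) = 6435


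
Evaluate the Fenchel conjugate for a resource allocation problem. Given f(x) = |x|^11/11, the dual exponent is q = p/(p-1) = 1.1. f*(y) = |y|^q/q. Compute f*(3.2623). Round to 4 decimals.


The conjugate exponent q satisfies 1/p + 1/q = 1.
p = 11, so q = 11/(11 - 1) = 1.1
|y|^q = 3.2623^1.1 = 3.6718
f*(3.2623) = 3.6718 / 1.1 = 3.338


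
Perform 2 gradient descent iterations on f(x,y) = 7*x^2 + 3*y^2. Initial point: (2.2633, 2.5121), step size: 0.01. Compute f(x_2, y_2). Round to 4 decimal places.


Gradient descent on f(x,y) = 7*x^2 + 3*y^2.
Starting point: (2.2633, 2.5121), alpha = 0.01
Step 1: grad_x = 2*7*2.2633 = 31.6862, grad_y = 2*3*2.5121 = 15.0726
  x_1 = 2.2633 - 0.01*31.6862 = 1.9464
  y_1 = 2.5121 - 0.01*15.0726 = 2.3614
Step 2: grad_x = 2*7*1.9464 = 27.2501, grad_y = 2*3*2.3614 = 14.1682
  x_2 = 1.9464 - 0.01*27.2501 = 1.6739
  y_2 = 2.3614 - 0.01*14.1682 = 2.2197
f(1.6739, 2.2197) = 7*1.6739^2 + 3*2.2197^2 = 34.3955


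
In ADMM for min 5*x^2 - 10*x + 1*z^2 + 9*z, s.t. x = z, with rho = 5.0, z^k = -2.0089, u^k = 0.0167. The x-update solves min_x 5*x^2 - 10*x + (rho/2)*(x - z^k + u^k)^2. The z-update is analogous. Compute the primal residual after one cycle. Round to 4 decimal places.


ADMM iteration with rho = 5.0, z^k = -2.0089, u^k = 0.0167
Step 1: x-update.
Minimize 5*x^2 - 10*x + (5.0/2)*(x + 2.0089 + 0.0167)^2
FOC: (2*5 + 5.0)*x = 10 + 5.0*(-2.0089 - 0.0167)
x^{k+1} = -0.0085
Step 2: z-update.
Minimize 1*z^2 + 9*z + (5.0/2)*(-0.0085 - z + 0.0167)^2
FOC: (2*1 + 5.0)*z = -9 + 5.0*(-0.0085 + 0.0167)
z^{k+1} = -1.2799
Step 3: u-update.
u^{k+1} = 0.0167 - 0.0085 + 1.2799 = 1.288
Step 4: Primal residual = |-0.0085 + 1.2799| = 1.2713


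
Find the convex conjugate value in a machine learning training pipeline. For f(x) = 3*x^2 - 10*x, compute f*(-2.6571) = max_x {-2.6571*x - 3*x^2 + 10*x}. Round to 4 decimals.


f*(y) = sup_x {y*x - a*x^2 - b*x} = sup_x {(y-b)*x - a*x^2}
FOC: (y - b) - 2a*x = 0 => x* = (y - b)/(2a)
x* = (-2.6571 + 10)/(2*3) = 1.2238
f*(-2.6571) = (y-b)^2/(4a) = (-2.6571 + 10)^2/(4*3)
= 53.9182/12 = 4.4932


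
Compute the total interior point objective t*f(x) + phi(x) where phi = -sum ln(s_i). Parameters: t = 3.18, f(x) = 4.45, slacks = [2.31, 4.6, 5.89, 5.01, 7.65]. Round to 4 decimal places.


Step 1: Compute log-barrier.
ln values: [0.8372, 1.5261, 1.7733, 1.6114, 2.0347]
phi = -(0.8372 + 1.5261 + 1.7733 + 1.6114 + 2.0347) = -7.7827
Step 2: Compute augmented objective.
t*f(x) = 3.18*4.45 = 14.151
Total = 14.151 - 7.7827 = 6.3683


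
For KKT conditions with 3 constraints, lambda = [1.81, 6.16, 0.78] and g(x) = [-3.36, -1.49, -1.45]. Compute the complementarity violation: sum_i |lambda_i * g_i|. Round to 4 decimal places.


KKT complementary slackness check:
lambda_1 * g_1 = 1.81 * -3.36 = -6.0816
lambda_2 * g_2 = 6.16 * -1.49 = -9.1784
lambda_3 * g_3 = 0.78 * -1.45 = -1.131
Total violation = 6.0816 + 9.1784 + 1.131 = 16.391


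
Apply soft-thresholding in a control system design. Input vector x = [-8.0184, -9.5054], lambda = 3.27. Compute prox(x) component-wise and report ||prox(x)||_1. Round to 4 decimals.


Soft-thresholding with lambda = 3.27:
prox(-8.0184) = sign(-8.0184)*max(|-8.0184| - 3.27, 0) = -4.7484
prox(-9.5054) = sign(-9.5054)*max(|-9.5054| - 3.27, 0) = -6.2354
prox(x) = [-4.7484, -6.2354]
||prox(x)||_1 = 4.7484 + 6.2354 = 10.9838


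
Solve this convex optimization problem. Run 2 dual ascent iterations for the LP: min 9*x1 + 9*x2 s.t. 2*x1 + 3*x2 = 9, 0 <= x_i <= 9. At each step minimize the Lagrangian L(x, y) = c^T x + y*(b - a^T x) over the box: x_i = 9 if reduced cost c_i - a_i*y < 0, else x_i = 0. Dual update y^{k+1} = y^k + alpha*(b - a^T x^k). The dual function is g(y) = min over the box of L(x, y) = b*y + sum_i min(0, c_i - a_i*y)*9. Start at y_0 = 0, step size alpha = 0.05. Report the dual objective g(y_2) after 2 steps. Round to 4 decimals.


Dual ascent for LP: min 9*x1 + 9*x2, 2*x1 + 3*x2 = 9, 0 <= x_i <= 9
Step 1: y^k = 0.0, reduced costs: (9.0, 9.0)
  x^k = (0.0, 0.0), subgradient = b - a^T x = 9.0
  y^{k+1} = 0.0 + 0.05*9.0 = 0.45
Step 2: y^k = 0.45, reduced costs: (8.1, 7.65)
  x^k = (0.0, 0.0), subgradient = b - a^T x = 9.0
  y^{k+1} = 0.45 + 0.05*9.0 = 0.9
Dual objective at y_2 = 0.9: reduced costs (7.2, 6.3), box minimizer x = (0.0, 0.0)
g(y_2) = b*y + (c1 - a1*y)*x1 + (c2 - a2*y)*x2 = 9*0.9 + 7.2*0.0 + 6.3*0.0 = 8.1 + 0.0 + 0.0 = 8.1


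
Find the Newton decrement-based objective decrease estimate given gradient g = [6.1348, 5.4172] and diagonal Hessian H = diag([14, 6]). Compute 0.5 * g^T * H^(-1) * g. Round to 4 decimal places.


Step 1: H is diagonal, so H^(-1) * g = [0.4382, 0.9029].
Step 2: g^T H^(-1) g = sum_i g_i^2 / H_ii
  = (6.1348)^2/14 + (5.4172)^2/6
  = 2.6883 + 4.891 = 7.5793
Step 3: Objective decrease = 0.5 * g^T H^(-1) g = 3.7896


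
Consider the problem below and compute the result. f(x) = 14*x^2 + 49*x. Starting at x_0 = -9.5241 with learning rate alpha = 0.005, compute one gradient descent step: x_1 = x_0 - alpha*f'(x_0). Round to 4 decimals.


We compute the gradient at x_0 and apply the update.
f'(x) = 28*x + 49
f'(-9.5241) = 28*-9.5241 + 49 = -217.6748
x_1 = -9.5241 - 0.005*-217.6748 = -8.4357


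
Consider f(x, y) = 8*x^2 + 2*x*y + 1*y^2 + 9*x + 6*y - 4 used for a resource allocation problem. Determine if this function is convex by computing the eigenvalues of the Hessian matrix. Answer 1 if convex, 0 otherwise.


The Hessian of f(x,y) = 8*x^2 + 2*x*y + 1*y^2 + 9*x + 6*y - 4 is:
H = [[16, 2], [2, 2]]
Trace = 16 + 2 = 18
Determinant = 16*2 - (2)^2 = 28
Discriminant = (18)^2 - 4*28 = 212.0
Eigenvalues: lambda_1 = 1.7199, lambda_2 = 16.2801
The function is convex.

1


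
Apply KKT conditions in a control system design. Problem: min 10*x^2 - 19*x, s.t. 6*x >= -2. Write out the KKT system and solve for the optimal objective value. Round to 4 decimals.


Step 1: Try lambda = 0 (constraint inactive).
Stationarity: 2*10*x - 19 = 0
x* = 19/(2*10) = 0.95
Check constraint: 6*0.95 = 5.7 >= -2 -- satisfied.
Step 2: Compute optimal value.
f(x*) = 10*0.95^2 - 19*0.95 = -9.025


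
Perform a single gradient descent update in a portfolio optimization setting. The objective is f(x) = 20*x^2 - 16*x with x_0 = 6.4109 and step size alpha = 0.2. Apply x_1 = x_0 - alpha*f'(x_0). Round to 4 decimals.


We compute the gradient at x_0 and apply the update.
f'(x) = 40*x - 16
f'(6.4109) = 40*6.4109 - 16 = 240.436
x_1 = 6.4109 - 0.2*240.436 = -41.6763


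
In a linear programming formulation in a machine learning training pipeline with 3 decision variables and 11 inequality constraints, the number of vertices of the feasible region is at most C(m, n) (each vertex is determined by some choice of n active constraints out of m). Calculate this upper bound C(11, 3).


Each vertex corresponds to some choice of n active constraints out of m, so the number of vertices is at most C(m, n) = m! / (n!(m-n)!).
m = 11, n = 3
Numerator: 11 * 10 * 9
Denominator: 3! = 6
C(11, 3) = 165


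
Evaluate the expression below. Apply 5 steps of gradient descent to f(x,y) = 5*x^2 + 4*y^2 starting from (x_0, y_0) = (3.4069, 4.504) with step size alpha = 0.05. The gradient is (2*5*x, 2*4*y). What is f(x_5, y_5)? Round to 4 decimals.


Gradient descent on f(x,y) = 5*x^2 + 4*y^2.
Starting point: (3.4069, 4.504), alpha = 0.05
Step 1: grad_x = 2*5*3.4069 = 34.069, grad_y = 2*4*4.504 = 36.032
  x_1 = 3.4069 - 0.05*34.069 = 1.7035
  y_1 = 4.504 - 0.05*36.032 = 2.7024
Step 2: grad_x = 2*5*1.7035 = 17.0345, grad_y = 2*4*2.7024 = 21.6192
  x_2 = 1.7035 - 0.05*17.0345 = 0.8517
  y_2 = 2.7024 - 0.05*21.6192 = 1.6214
Step 3: grad_x = 2*5*0.8517 = 8.5173, grad_y = 2*4*1.6214 = 12.9715
  x_3 = 0.8517 - 0.05*8.5173 = 0.4259
  y_3 = 1.6214 - 0.05*12.9715 = 0.9729
Step 4: grad_x = 2*5*0.4259 = 4.2586, grad_y = 2*4*0.9729 = 7.7829
  x_4 = 0.4259 - 0.05*4.2586 = 0.2129
  y_4 = 0.9729 - 0.05*7.7829 = 0.5837
Step 5: grad_x = 2*5*0.2129 = 2.1293, grad_y = 2*4*0.5837 = 4.6697
  x_5 = 0.2129 - 0.05*2.1293 = 0.1065
  y_5 = 0.5837 - 0.05*4.6697 = 0.3502
f(0.1065, 0.3502) = 5*0.1065^2 + 4*0.3502^2 = 0.5473


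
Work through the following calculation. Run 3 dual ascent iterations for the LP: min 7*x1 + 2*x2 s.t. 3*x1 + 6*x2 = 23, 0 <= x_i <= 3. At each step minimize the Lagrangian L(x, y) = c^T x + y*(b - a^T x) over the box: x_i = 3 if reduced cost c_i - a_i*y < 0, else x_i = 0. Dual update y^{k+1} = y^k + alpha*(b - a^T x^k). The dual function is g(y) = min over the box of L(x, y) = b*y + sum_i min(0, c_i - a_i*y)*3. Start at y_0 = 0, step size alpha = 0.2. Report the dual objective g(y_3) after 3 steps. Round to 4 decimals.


Dual ascent for LP: min 7*x1 + 2*x2, 3*x1 + 6*x2 = 23, 0 <= x_i <= 3
Step 1: y^k = 0.0, reduced costs: (7.0, 2.0)
  x^k = (0.0, 0.0), subgradient = b - a^T x = 23.0
  y^{k+1} = 0.0 + 0.2*23.0 = 4.6
Step 2: y^k = 4.6, reduced costs: (-6.8, -25.6)
  x^k = (3.0, 3.0), subgradient = b - a^T x = -4.0
  y^{k+1} = 4.6 + 0.2*-4.0 = 3.8
Step 3: y^k = 3.8, reduced costs: (-4.4, -20.8)
  x^k = (3.0, 3.0), subgradient = b - a^T x = -4.0
  y^{k+1} = 3.8 + 0.2*-4.0 = 3.0
Dual objective at y_3 = 3.0: reduced costs (-2.0, -16.0), box minimizer x = (3.0, 3.0)
g(y_3) = b*y + (c1 - a1*y)*x1 + (c2 - a2*y)*x2 = 23*3.0 + (-2.0)*3.0 + (-16.0)*3.0 = 69.0 - 6.0 - 48.0 = 15.0


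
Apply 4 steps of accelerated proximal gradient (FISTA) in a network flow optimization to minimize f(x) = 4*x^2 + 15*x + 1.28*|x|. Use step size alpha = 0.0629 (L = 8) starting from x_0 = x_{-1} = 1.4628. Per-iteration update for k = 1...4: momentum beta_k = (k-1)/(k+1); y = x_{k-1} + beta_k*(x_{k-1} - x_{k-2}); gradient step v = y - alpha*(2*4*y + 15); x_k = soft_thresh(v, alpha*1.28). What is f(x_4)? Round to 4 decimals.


FISTA on f(x) = 4*x^2 + 15*x + 1.28*|x|
L = 8, alpha = 0.0629
Iteration 1: beta = 0.0, y = 1.4628 + 0.0*(1.4628 - 1.4628) = 1.4628
  grad(y) = 26.7024, v = y - alpha*grad = -0.2168
  prox(v) = soft_thresh(-0.2168, 0.0805) = -0.1363
Iteration 2: beta = 0.3333, y = -0.1363 + 0.3333*(-0.1363 - 1.4628) = -0.6693
  grad(y) = 9.6457, v = y - alpha*grad = -1.276
  prox(v) = soft_thresh(-1.276, 0.0805) = -1.1955
Iteration 3: beta = 0.5, y = -1.1955 + 0.5*(-1.1955 + 0.1363) = -1.7251
  grad(y) = 1.1992, v = y - alpha*grad = -1.8005
  prox(v) = soft_thresh(-1.8005, 0.0805) = -1.72
Iteration 4: beta = 0.6, y = -1.72 + 0.6*(-1.72 + 1.1955) = -2.0347
  grad(y) = -1.2779, v = y - alpha*grad = -1.9544
  prox(v) = soft_thresh(-1.9544, 0.0805) = -1.8738
f(x_4) = 4*(-1.8738)^2 + 15*(-1.8738) + 1.28*|-1.8738| = -11.664
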